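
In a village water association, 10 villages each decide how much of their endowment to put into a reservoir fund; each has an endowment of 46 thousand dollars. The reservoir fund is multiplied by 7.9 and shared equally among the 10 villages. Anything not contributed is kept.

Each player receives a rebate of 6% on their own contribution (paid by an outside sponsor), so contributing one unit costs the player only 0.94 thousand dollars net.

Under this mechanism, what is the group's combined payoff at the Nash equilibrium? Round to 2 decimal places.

460.00 thousand dollars

Even with the mechanism, each unit contributed returns only (7.9/10) / 0.94 = 0.8404 per unit of net cost, so contributing nothing is still dominant.
At the Nash equilibrium no one contributes; group total payoff = 10 × 46 = 460.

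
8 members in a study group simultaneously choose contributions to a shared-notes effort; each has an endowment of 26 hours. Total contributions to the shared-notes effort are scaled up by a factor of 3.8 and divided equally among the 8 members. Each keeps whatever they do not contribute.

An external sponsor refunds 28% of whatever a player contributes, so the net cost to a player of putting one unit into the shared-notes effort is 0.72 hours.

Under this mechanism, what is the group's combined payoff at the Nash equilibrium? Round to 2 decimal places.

With the mechanism, a contributed unit returns (3.8/8) / 0.72 = 0.6597 per unit of net cost — still below 1 — so contributing 0 remains dominant for every player.
At the Nash equilibrium no one contributes; group total payoff = 8 × 26 = 208.

208.00 hours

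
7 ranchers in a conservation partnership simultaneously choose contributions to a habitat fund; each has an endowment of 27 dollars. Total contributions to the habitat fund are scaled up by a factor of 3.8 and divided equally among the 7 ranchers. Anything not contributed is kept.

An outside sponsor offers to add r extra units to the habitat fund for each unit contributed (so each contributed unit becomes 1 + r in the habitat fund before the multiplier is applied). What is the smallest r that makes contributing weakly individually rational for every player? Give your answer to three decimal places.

With matching at rate r, one contributed unit becomes (1 + r) in the habitat fund and returns 3.8 × (1 + r) / 7 to the contributor.
Setting this equal to 1: 1 + r = 7/3.8 = 1.8421.
So the minimum matching rate is r = 1.8421 − 1 = 0.842.

0.842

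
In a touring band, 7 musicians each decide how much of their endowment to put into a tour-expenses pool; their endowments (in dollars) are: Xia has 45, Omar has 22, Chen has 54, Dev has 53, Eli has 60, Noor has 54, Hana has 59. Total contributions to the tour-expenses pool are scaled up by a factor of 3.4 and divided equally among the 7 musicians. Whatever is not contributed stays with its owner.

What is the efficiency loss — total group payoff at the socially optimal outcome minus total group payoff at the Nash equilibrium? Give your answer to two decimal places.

832.80 dollars

The private return per contributed unit is 3.4/7 = 0.4857 < 1 for every player regardless of endowment, so the Nash equilibrium is zero contribution and the group total is Σ E_j = 45 + 22 + 54 + 53 + 60 + 54 + 59 = 347.
Each contributed unit returns 3.400 to the group, so the social optimum is full contribution by everyone: group total = 3.400 × 347 = 1179.80.
Efficiency loss = (3.400 − 1) × 347 = 832.80.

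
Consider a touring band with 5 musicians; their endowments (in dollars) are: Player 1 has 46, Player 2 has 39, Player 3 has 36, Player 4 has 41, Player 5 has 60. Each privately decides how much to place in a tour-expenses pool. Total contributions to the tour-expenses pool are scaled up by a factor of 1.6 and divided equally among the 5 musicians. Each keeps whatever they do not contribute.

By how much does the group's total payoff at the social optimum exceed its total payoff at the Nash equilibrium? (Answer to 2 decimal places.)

The private return per contributed unit is 1.6/5 = 0.3200 < 1 for every player regardless of endowment, so the Nash equilibrium is zero contribution and the group total is Σ E_j = 46 + 39 + 36 + 41 + 60 = 222.
Each contributed unit returns 1.600 to the group, so the social optimum is full contribution by everyone: group total = 1.600 × 222 = 355.20.
Efficiency loss = (1.600 − 1) × 222 = 133.20.

133.20 dollars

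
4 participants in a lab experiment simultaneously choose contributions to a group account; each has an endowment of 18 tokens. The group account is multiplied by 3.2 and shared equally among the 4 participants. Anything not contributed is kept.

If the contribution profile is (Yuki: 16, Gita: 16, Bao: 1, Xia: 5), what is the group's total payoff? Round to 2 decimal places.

Total contributed: 16 + 16 + 1 + 5 = 38; total kept: 4 × 18 − 38 = 34.
The group account pays out 3.2 × 38 = 121.60 in aggregate.
Group total = 34 + 121.60 = 155.60.

155.60 tokens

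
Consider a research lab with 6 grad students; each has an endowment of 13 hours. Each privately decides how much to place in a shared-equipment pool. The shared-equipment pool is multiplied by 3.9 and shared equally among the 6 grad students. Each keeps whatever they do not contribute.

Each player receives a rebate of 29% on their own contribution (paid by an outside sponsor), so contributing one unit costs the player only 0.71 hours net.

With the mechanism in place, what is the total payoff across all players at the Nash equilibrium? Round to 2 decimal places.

With the mechanism, a contributed unit returns (3.9/6) / 0.71 = 0.9155 per unit of net cost — still below 1 — so contributing 0 remains dominant for every player.
At the Nash equilibrium no one contributes; group total payoff = 6 × 13 = 78.

78.00 hours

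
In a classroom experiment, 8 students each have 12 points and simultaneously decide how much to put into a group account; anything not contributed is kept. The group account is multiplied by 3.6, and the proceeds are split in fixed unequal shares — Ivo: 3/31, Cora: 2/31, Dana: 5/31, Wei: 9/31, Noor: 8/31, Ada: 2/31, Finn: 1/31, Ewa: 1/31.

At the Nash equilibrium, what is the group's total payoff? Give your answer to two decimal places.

For player j, contributing a unit is worthwhile iff 3.6 × (j's share) ≥ 1, i.e. iff j's share is at least 0.2778.
Wei alone (share 9/31) is above the threshold, contributing 12; the remaining 7 contribute 0. Total contributed: 12.
The group account pays out 3.6 × 12 = 43.20 in total (split across the unequal shares, but the aggregate is all that matters for the group sum).
The 7 free-riders keep 12 each, adding 84. Group total = 84 + 43.20 = 127.20.

127.20 points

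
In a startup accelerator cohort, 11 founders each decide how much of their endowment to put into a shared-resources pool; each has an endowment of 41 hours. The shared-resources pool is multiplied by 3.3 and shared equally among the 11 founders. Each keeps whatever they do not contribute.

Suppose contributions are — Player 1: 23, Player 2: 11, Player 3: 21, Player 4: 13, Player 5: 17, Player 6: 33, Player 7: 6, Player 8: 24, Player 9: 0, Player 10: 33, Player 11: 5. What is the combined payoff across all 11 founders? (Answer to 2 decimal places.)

878.80 hours

Total contributed: 23 + 11 + 21 + 13 + 17 + 33 + 6 + 24 + 0 + 33 + 5 = 186; total kept: 11 × 41 − 186 = 265.
The shared-resources pool pays out 3.3 × 186 = 613.80 in aggregate.
Group total = 265 + 613.80 = 878.80.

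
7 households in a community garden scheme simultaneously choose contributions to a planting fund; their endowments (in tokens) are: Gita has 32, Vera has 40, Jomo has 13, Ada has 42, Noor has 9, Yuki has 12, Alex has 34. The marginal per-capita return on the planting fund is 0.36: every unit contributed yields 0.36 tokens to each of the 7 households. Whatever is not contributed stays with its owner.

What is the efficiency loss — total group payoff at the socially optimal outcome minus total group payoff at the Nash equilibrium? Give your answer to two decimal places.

The private return per contributed unit is 0.36 < 1 for everyone, so the Nash equilibrium is zero contribution and the group total is Σ E_j = 32 + 40 + 13 + 42 + 9 + 12 + 34 = 182.
Each contributed unit returns 2.520 to the group, so the social optimum is full contribution by everyone: group total = 2.520 × 182 = 458.64.
Efficiency loss = (2.520 − 1) × 182 = 276.64.

276.64 tokens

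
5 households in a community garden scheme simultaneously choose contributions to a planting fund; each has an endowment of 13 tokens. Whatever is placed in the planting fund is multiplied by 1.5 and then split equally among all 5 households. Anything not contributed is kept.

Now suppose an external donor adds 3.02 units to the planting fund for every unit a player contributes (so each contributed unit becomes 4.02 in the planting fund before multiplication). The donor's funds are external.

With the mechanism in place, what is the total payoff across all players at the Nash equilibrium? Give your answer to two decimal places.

Under the mechanism each unit contributed yields 1.5 × 4.02 / 5 = 1.2060 back to its contributor per unit of net cost, which exceeds 1, making full contribution the dominant choice for everyone.
So the Nash equilibrium is full contribution by all 5; the group earns 1.5 × 4.02 × 65 = 391.95.

391.95 tokens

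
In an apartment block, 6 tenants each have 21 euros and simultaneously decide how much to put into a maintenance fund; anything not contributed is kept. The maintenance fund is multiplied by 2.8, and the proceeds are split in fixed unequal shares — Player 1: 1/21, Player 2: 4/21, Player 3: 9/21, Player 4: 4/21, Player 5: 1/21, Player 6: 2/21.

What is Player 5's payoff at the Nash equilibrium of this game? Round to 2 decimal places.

23.80 euros

Player j's private return per contributed unit is 2.8 × (j's share). Contributing is weakly dominant for j when that share is at least 1/2.8 = 0.3571, and contributing 0 is dominant otherwise.
Player 3 alone (share 9/21) is above the threshold, contributing 21; the remaining 5 contribute 0. Total contributed: 21.
Player 5 keeps 21 and receives 2.8 × 21 × 1/21 = 2.80 from the maintenance fund, for a payoff of 23.80.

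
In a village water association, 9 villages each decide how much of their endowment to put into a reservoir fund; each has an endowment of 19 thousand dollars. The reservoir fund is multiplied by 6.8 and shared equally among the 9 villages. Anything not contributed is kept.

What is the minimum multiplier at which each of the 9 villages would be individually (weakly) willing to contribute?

A contributed unit returns (multiplier)/9 to its contributor.
This reaches 1 exactly when the multiplier is 9.

9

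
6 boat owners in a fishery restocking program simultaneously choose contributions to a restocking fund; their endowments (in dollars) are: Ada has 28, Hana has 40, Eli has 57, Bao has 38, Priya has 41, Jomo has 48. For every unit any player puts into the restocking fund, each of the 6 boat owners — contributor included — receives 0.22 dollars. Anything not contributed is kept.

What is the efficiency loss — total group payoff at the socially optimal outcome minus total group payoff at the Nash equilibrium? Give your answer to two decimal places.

80.64 dollars

The private return per contributed unit is 0.22 < 1 for everyone, so the Nash equilibrium is zero contribution and the group total is Σ E_j = 28 + 40 + 57 + 38 + 41 + 48 = 252.
Each contributed unit returns 1.320 to the group, so the social optimum is full contribution by everyone: group total = 1.320 × 252 = 332.64.
Efficiency loss = (1.320 − 1) × 252 = 80.64.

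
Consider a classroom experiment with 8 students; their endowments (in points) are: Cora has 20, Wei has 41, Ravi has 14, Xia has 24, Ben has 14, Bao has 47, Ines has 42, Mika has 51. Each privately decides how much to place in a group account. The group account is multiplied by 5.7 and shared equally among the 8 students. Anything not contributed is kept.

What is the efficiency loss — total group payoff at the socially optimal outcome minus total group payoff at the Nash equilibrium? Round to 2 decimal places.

The private return per contributed unit is 5.7/8 = 0.7125 < 1 for every player regardless of endowment, so the Nash equilibrium is zero contribution and the group total is Σ E_j = 20 + 41 + 14 + 24 + 14 + 47 + 42 + 51 = 253.
Each contributed unit returns 5.700 to the group, so the social optimum is full contribution by everyone: group total = 5.700 × 253 = 1442.10.
Efficiency loss = (5.700 − 1) × 253 = 1189.10.

1189.10 points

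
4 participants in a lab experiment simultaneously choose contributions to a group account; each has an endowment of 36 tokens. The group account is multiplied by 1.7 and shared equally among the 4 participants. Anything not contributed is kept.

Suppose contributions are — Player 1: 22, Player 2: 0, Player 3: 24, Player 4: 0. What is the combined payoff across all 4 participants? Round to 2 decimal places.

Total contributed: 22 + 0 + 24 + 0 = 46; total kept: 4 × 36 − 46 = 98.
The group account pays out 1.7 × 46 = 78.20 in aggregate.
Group total = 98 + 78.20 = 176.20.

176.20 tokens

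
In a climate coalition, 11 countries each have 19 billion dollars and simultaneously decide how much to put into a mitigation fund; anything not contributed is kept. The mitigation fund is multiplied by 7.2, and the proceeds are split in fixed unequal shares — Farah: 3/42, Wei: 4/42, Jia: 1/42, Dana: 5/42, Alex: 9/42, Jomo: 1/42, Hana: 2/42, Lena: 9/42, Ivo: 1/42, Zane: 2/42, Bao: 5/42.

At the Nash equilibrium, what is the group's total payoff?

444.60 billion dollars

For player j, contributing a unit is worthwhile iff 7.2 × (j's share) ≥ 1, i.e. iff j's share is at least 0.1389.
The shares above 0.1389 belong to Alex and Lena, contributing 19 each; the remaining 9 contribute 0. Total contributed: 38.
The mitigation fund pays out 7.2 × 38 = 273.60 in total (split across the unequal shares, but the aggregate is all that matters for the group sum).
The 9 free-riders keep 19 each, adding 171. Group total = 171 + 273.60 = 444.60.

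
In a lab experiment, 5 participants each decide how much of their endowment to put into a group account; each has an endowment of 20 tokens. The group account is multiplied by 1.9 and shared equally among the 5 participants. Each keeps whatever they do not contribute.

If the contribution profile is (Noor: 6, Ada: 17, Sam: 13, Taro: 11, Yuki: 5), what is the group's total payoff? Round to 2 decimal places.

146.80 tokens

Total contributed: 6 + 17 + 13 + 11 + 5 = 52; total kept: 5 × 20 − 52 = 48.
The group account pays out 1.9 × 52 = 98.80 in aggregate.
Group total = 48 + 98.80 = 146.80.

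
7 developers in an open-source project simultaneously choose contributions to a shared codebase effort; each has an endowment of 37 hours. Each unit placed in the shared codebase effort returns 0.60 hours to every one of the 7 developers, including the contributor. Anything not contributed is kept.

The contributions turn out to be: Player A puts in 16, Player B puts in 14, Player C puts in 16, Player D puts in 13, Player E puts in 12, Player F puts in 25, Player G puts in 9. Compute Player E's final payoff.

Total contributed: 16 + 14 + 16 + 13 + 12 + 25 + 9 = 105.
Each receives 0.60 × 105 = 63.00 from the shared codebase effort.
Player E keeps 37 − 12 = 25, so Player E's payoff is 25 + 63.00 = 88.00.

88.00 hours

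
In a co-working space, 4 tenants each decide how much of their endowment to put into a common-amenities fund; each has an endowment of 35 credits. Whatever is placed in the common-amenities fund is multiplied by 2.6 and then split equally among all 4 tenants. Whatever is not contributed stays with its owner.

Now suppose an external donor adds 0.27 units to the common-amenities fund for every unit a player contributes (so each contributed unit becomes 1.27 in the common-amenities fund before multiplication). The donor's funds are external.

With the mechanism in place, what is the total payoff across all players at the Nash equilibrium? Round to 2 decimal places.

The effective private return is 2.6 × 1.27 / 4 = 0.8255, which is still under 1, so the mechanism doesn't change anyone's dominant strategy: zero contribution.
Everyone keeps their endowment and the group total is 4 × 35 = 140.

140.00 credits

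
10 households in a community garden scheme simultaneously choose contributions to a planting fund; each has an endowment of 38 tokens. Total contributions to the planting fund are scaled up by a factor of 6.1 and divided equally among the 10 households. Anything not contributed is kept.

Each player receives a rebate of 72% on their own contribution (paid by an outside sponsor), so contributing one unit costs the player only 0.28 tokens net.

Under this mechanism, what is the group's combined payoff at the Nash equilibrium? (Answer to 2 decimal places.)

The effective private return per unit is now (6.1/10) / 0.28 = 2.1786 > 1, so every player's dominant strategy flips to full contribution.
So the Nash equilibrium is full contribution by all 10; the group earns 10 × (38 × 0.72 + 6.1 × 38) = 2591.60.

2591.60 tokens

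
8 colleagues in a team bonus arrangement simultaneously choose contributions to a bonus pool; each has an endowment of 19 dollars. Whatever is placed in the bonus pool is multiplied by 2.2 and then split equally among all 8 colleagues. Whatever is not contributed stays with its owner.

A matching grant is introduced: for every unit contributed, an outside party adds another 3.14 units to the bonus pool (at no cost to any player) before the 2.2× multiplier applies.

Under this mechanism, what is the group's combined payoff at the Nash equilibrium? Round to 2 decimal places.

The effective private return per unit is now 2.2 × 4.14 / 8 = 1.1385 > 1, so every player's dominant strategy flips to full contribution.
So the Nash equilibrium is full contribution by all 8; the group earns 2.2 × 4.14 × 152 = 1384.42.

1384.42 dollars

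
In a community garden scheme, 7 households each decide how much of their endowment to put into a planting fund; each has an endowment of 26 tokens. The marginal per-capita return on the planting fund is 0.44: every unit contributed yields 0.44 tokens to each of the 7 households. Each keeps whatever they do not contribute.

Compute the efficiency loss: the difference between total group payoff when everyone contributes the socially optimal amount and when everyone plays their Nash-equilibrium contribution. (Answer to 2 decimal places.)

The private return per contributed unit is 0.44 < 1, so contributing 0 is dominant for every player. At the Nash equilibrium everyone keeps their 26, and the group total is 7 × 26 = 182.
Each contributed unit returns 3.080 to the group as a whole (0.44 to each of 7 players), which exceeds 1, so the social optimum is full contribution: group total = 3.080 × 182 = 560.56.
Efficiency loss = 560.56 − 182 = 378.56.

378.56 tokens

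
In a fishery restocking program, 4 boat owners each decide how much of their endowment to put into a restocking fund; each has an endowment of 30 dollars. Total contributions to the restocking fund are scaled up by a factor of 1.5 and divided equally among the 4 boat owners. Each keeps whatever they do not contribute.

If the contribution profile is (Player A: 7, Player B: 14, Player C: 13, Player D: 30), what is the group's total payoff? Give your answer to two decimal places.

152.00 dollars

Total contributed: 7 + 14 + 13 + 30 = 64; total kept: 4 × 30 − 64 = 56.
The restocking fund pays out 1.5 × 64 = 96.00 in aggregate.
Group total = 56 + 96.00 = 152.00.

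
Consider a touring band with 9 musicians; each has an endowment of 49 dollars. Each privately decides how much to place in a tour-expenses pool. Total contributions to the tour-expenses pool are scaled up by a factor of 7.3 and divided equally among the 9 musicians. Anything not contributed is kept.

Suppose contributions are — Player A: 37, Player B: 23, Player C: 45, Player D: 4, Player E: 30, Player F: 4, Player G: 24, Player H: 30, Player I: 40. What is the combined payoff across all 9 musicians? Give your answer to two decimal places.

1934.10 dollars

Total contributed: 37 + 23 + 45 + 4 + 30 + 4 + 24 + 30 + 40 = 237; total kept: 9 × 49 − 237 = 204.
The tour-expenses pool pays out 7.3 × 237 = 1730.10 in aggregate.
Group total = 204 + 1730.10 = 1934.10.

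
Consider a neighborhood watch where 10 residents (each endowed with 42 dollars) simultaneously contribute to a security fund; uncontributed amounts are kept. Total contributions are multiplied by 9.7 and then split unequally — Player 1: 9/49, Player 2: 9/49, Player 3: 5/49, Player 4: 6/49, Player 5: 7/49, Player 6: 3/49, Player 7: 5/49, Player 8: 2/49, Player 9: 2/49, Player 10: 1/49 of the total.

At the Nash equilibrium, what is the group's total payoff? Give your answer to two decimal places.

Each unit j contributes comes back to j as 9.7 × (j's share), so j prefers to contribute only if that share exceeds 1/9.7 = 0.1031; otherwise keeping the unit dominates.
The shares above 0.1031 belong to Player 1, Player 2, Player 4 and Player 5, contributing 42 each; the remaining 6 contribute 0. Total contributed: 168.
The security fund pays out 9.7 × 168 = 1629.60 in total (split across the unequal shares, but the aggregate is all that matters for the group sum).
The 6 free-riders keep 42 each, adding 252. Group total = 252 + 1629.60 = 1881.60.

1881.60 dollars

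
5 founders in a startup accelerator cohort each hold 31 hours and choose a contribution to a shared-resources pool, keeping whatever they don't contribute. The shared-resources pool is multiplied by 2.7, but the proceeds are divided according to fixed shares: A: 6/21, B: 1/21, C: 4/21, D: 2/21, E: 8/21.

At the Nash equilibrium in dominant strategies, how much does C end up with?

46.94 hours

For player j, contributing a unit is worthwhile iff 2.7 × (j's share) ≥ 1, i.e. iff j's share is at least 0.3704.
The only share above 0.3704 is E's 8/21, contributing 31; the remaining 4 contribute 0. Total contributed: 31.
C keeps 31 and receives 2.7 × 31 × 4/21 = 15.94 from the shared-resources pool, for a payoff of 46.94.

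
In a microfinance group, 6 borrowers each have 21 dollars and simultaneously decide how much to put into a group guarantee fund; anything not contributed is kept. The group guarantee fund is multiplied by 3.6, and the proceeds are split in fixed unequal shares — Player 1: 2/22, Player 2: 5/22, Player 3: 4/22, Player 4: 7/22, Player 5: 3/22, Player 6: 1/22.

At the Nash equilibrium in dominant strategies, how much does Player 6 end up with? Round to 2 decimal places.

24.44 dollars

Player j's private return per contributed unit is 3.6 × (j's share). Contributing is weakly dominant for j when that share is at least 1/3.6 = 0.2778, and contributing 0 is dominant otherwise.
Only Player 4 (7/22) clears that bar, contributing 21; the remaining 5 contribute 0. Total contributed: 21.
Player 6 keeps 21 and receives 3.6 × 21 × 1/22 = 3.44 from the group guarantee fund, for a payoff of 24.44.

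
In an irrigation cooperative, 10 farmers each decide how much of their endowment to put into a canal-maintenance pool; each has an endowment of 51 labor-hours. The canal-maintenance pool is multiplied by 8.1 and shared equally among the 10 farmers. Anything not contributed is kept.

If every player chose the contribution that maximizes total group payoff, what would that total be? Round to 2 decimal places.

4131.00 labor-hours

Each contributed unit returns 8.100 to the group as a whole (0.8100 to each of 10 players), which exceeds 1, so the social optimum is full contribution: group total = 8.100 × 510 = 4131.00.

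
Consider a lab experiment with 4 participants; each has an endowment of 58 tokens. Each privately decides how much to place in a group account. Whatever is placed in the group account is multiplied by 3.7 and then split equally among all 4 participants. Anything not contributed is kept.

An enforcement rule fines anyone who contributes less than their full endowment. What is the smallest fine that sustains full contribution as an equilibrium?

Given the others contribute fully, the best deviation is to contribute 0 (any partial contribution still incurs the fine and gives up units whose private return 0.9250 is below 1).
Deviating from 58 to 0 saves 58 tokens but forfeits the deviator's share of the drop in the group account: 3.7/4 × 58 = 53.65.
So the deviation gain is 58 − 53.65 = 4.35, and the fine must be at least 4.35 tokens to wipe it out.

4.35 tokens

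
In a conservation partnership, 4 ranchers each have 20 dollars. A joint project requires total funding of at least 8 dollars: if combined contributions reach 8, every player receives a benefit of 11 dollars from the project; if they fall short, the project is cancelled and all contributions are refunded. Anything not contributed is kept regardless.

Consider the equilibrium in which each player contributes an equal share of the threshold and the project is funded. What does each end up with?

Equal share of the threshold: 8/4 = 2.
At this profile no one gains by cutting their contribution: any cut drops the total below 8, the project is cancelled, contributions are refunded, and the deviator ends with 20, which is less than 20 − 2 + 11 = 29. Contributing more than 2 just wastes the excess. So contributing exactly 2 is a best response.
Each player's payoff: 20 − 2 + 11 = 29.

29 dollars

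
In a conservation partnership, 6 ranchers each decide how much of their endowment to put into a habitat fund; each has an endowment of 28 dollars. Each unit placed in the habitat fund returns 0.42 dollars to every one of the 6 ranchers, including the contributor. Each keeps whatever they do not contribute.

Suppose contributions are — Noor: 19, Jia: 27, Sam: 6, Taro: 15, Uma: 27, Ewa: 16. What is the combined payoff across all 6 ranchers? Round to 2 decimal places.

Total contributed: 19 + 27 + 6 + 15 + 27 + 16 = 110; total kept: 6 × 28 − 110 = 58.
The habitat fund pays out 0.42 × 6 × 110 = 277.20 in aggregate.
Group total = 58 + 277.20 = 335.20.

335.20 dollars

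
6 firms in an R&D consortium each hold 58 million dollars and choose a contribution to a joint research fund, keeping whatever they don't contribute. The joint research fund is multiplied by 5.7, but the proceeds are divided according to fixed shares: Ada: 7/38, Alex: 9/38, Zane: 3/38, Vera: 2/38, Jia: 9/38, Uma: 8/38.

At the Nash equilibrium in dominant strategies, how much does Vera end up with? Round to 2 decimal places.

For player j, contributing a unit is worthwhile iff 5.7 × (j's share) ≥ 1, i.e. iff j's share is at least 0.1754.
Ada, Alex, Jia and Uma clear that bar, contributing 58 each; the remaining 2 contribute 0. Total contributed: 232.
Vera keeps 58 and receives 5.7 × 232 × 2/38 = 69.60 from the joint research fund, for a payoff of 127.60.

127.60 million dollars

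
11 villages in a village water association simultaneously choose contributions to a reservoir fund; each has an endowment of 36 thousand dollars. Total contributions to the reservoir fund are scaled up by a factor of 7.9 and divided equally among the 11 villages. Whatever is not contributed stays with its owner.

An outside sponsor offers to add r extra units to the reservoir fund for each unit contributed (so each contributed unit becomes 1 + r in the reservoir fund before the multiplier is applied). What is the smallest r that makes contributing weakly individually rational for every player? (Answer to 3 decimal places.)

With matching at rate r, one contributed unit becomes (1 + r) in the reservoir fund and returns 7.9 × (1 + r) / 11 to the contributor.
Setting this equal to 1: 1 + r = 11/7.9 = 1.3924.
So the minimum matching rate is r = 1.3924 − 1 = 0.392.

0.392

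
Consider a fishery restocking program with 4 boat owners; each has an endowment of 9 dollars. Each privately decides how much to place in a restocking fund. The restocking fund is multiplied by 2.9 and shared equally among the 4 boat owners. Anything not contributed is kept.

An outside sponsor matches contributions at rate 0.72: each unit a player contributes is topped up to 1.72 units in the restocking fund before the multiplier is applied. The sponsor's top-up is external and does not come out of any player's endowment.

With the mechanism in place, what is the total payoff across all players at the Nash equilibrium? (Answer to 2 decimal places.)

179.57 dollars

Under the mechanism each unit contributed yields 2.9 × 1.72 / 4 = 1.2470 back to its contributor per unit of net cost, which exceeds 1, making full contribution the dominant choice for everyone.
So the Nash equilibrium is full contribution by all 4; the group earns 2.9 × 1.72 × 36 = 179.57.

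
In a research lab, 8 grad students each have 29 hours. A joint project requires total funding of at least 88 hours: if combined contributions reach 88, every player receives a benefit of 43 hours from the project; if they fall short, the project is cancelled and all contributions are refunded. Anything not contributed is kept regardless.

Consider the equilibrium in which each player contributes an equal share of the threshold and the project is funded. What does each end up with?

Equal share of the threshold: 88/8 = 11.
At this profile no one gains by cutting their contribution: any cut drops the total below 88, the project is cancelled, contributions are refunded, and the deviator ends with 29, which is less than 29 − 11 + 43 = 61. Contributing more than 11 just wastes the excess. So contributing exactly 11 is a best response.
Each player's payoff: 29 − 11 + 43 = 61.

61 hours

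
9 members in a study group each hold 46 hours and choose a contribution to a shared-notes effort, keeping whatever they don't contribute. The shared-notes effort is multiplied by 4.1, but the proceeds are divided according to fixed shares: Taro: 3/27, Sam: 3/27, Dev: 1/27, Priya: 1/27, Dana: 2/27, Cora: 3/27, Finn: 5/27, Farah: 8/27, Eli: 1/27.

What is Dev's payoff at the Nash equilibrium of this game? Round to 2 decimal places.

52.99 hours

For player j, contributing a unit is worthwhile iff 4.1 × (j's share) ≥ 1, i.e. iff j's share is at least 0.2439.
The only share above 0.2439 is Farah's 8/27, contributing 46; the remaining 8 contribute 0. Total contributed: 46.
Dev keeps 46 and receives 4.1 × 46 × 1/27 = 6.99 from the shared-notes effort, for a payoff of 52.99.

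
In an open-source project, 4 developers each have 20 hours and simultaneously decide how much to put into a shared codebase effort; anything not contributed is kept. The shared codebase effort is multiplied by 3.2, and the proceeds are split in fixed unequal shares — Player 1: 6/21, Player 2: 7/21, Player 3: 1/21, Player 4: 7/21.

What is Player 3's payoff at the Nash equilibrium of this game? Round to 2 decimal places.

For player j, contributing a unit is worthwhile iff 3.2 × (j's share) ≥ 1, i.e. iff j's share is at least 0.3125.
Player 2 and Player 4 clear that bar, contributing 20 each; the remaining 2 contribute 0. Total contributed: 40.
Player 3 keeps 20 and receives 3.2 × 40 × 1/21 = 6.10 from the shared codebase effort, for a payoff of 26.10.

26.10 hours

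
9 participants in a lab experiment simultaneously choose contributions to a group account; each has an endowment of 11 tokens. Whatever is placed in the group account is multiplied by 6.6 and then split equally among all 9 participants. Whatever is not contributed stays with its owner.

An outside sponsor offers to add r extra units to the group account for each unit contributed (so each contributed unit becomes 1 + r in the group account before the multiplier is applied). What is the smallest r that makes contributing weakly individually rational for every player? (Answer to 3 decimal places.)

With matching at rate r, one contributed unit becomes (1 + r) in the group account and returns 6.6 × (1 + r) / 9 to the contributor.
Setting this equal to 1: 1 + r = 9/6.6 = 1.3636.
So the minimum matching rate is r = 1.3636 − 1 = 0.364.

0.364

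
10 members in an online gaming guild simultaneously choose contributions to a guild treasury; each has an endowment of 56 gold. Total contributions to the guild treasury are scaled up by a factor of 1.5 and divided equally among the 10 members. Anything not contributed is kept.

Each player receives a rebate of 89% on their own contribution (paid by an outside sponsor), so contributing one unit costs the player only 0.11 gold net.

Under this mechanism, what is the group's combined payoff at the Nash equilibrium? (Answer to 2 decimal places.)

The effective private return per unit is now (1.5/10) / 0.11 = 1.3636 > 1, so every player's dominant strategy flips to full contribution.
So the Nash equilibrium is full contribution by all 10; the group earns 10 × (56 × 0.89 + 1.5 × 56) = 1338.40.

1338.40 gold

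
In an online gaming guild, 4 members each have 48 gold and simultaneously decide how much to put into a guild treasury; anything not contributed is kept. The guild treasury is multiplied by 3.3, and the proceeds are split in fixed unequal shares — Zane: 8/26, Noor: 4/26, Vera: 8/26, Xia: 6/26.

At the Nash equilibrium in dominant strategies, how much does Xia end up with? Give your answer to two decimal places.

Each unit j contributes comes back to j as 3.3 × (j's share), so j prefers to contribute only if that share exceeds 1/3.3 = 0.3030; otherwise keeping the unit dominates.
Zane and Vera are above the threshold, contributing 48 each; the remaining 2 contribute 0. Total contributed: 96.
Xia keeps 48 and receives 3.3 × 96 × 6/26 = 73.11 from the guild treasury, for a payoff of 121.11.

121.11 gold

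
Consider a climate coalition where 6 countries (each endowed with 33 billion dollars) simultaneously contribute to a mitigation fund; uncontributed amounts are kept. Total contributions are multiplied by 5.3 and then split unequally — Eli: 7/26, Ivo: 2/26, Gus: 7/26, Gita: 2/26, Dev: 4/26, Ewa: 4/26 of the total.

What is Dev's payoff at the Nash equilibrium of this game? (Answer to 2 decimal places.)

A player with share s gets back 5.3·s per unit contributed, so full contribution is dominant for anyone with s > 1/5.3 = 0.1887 and zero contribution is dominant for anyone below.
Eli and Gus are above the threshold, contributing 33 each; the remaining 4 contribute 0. Total contributed: 66.
Dev keeps 33 and receives 5.3 × 66 × 4/26 = 53.82 from the mitigation fund, for a payoff of 86.82.

86.82 billion dollars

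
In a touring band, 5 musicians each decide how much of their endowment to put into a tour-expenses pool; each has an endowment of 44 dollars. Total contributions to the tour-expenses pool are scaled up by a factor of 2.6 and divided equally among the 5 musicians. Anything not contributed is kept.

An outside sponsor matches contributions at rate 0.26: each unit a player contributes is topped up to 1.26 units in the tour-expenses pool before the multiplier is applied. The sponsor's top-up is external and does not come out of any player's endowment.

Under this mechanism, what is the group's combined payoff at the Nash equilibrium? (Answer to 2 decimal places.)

220.00 dollars

The effective private return is 2.6 × 1.26 / 5 = 0.6552, which is still under 1, so the mechanism doesn't change anyone's dominant strategy: zero contribution.
At the Nash equilibrium no one contributes; group total payoff = 5 × 44 = 220.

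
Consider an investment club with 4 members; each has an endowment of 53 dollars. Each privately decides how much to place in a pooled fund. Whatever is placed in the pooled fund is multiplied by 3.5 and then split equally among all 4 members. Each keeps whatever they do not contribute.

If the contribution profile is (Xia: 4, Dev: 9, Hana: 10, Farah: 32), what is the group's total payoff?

Total contributed: 4 + 9 + 10 + 32 = 55; total kept: 4 × 53 − 55 = 157.
The pooled fund pays out 3.5 × 55 = 192.50 in aggregate.
Group total = 157 + 192.50 = 349.50.

349.50 dollars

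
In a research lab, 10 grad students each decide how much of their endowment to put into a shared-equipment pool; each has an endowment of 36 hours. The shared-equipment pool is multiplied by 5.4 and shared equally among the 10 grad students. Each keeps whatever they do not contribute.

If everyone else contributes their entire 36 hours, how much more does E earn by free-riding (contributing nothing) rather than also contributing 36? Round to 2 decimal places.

16.56 hours

Switching from a contribution of 36 to 0 lets E keep an extra 36 hours, but lowers the shared-equipment pool by 36, which costs E their own share of that drop: 5.4/10 × 36 = 19.44.
Net gain = 36 − 19.44 = 16.56. The private return per contributed unit (0.5400) is below 1, so free-riding is indeed the best response regardless of what the others do.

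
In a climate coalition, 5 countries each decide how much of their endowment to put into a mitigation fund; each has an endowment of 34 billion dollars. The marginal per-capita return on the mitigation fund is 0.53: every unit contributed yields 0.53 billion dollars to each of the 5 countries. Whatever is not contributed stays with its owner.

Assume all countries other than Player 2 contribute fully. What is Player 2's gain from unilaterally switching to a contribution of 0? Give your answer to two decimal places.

15.98 billion dollars

Switching from a contribution of 34 to 0 lets Player 2 keep an extra 34 billion dollars, but lowers the mitigation fund by 34, which costs Player 2 their own share of that drop: 0.53 × 34 = 18.02.
Net gain = 34 − 18.02 = 15.98. The private return per contributed unit (0.53) is below 1, so free-riding is indeed the best response regardless of what the others do.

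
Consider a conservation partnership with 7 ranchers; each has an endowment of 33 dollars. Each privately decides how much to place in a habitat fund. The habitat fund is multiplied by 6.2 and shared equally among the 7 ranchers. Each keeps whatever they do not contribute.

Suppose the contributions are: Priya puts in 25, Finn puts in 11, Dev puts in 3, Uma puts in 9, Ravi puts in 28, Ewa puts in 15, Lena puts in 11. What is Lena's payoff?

Total contributed: 25 + 11 + 3 + 9 + 28 + 15 + 11 = 102.
Each receives 6.2 × 102 / 7 = 90.34 from the habitat fund.
Lena keeps 33 − 11 = 22, so Lena's payoff is 22 + 90.34 = 112.34.

112.34 dollars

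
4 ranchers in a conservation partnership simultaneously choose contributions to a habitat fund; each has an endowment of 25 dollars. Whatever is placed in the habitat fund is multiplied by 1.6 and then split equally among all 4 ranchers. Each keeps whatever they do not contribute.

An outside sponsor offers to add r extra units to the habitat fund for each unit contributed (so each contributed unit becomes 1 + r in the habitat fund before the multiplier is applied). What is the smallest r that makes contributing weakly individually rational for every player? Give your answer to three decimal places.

With matching at rate r, one contributed unit becomes (1 + r) in the habitat fund and returns 1.6 × (1 + r) / 4 to the contributor.
Setting this equal to 1: 1 + r = 4/1.6 = 2.5000.
So the minimum matching rate is r = 2.5000 − 1 = 1.500.

1.500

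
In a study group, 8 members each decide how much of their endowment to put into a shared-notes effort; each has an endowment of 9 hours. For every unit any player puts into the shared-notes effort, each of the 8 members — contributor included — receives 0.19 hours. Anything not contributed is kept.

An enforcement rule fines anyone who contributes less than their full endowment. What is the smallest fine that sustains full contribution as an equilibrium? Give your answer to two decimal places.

Given the others contribute fully, the best deviation is to contribute 0 (any partial contribution still incurs the fine and gives up units whose private return 0.19 is below 1).
Deviating from 9 to 0 saves 9 hours but forfeits the deviator's share of the drop in the shared-notes effort: 0.19 × 9 = 1.71.
So the deviation gain is 9 − 1.71 = 7.29, and the fine must be at least 7.29 hours to wipe it out.

7.29 hours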